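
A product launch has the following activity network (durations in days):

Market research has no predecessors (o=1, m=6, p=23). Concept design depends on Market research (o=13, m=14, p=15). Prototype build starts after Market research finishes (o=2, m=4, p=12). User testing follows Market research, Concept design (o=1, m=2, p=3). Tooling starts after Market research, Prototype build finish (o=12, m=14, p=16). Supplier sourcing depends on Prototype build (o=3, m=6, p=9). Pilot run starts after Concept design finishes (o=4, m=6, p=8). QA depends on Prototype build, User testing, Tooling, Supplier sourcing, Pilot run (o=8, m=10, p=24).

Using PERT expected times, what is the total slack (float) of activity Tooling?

1 days

te_Market research = (1 + 4·6 + 23)/6 = 48/6 = 8
te_Concept design = (13 + 4·14 + 15)/6 = 84/6 = 14
te_Prototype build = (2 + 4·4 + 12)/6 = 30/6 = 5
te_User testing = (1 + 4·2 + 3)/6 = 12/6 = 2
te_Tooling = (12 + 4·14 + 16)/6 = 84/6 = 14
te_Supplier sourcing = (3 + 4·6 + 9)/6 = 36/6 = 6
te_Pilot run = (4 + 4·6 + 8)/6 = 36/6 = 6
te_QA = (8 + 4·10 + 24)/6 = 72/6 = 12

Forward pass:
ES_Market research = 0; EF_Market research = 8
ES_Concept design = 8; EF_Concept design = 8+14 = 22
ES_Prototype build = 8; EF_Prototype build = 8+5 = 13
ES_User testing = max(EF_Market research=8, EF_Concept design=22) = 22; EF_User testing = 22+2 = 24
ES_Tooling = max(EF_Market research=8, EF_Prototype build=13) = 13; EF_Tooling = 13+14 = 27
ES_Supplier sourcing = 13; EF_Supplier sourcing = 13+6 = 19
ES_Pilot run = 22; EF_Pilot run = 22+6 = 28
ES_QA = max(EF_Prototype build=13, EF_User testing=24, EF_Tooling=27, EF_Supplier sourcing=19, EF_Pilot run=28) = 28; EF_QA = 28+12 = 40
Expected project duration μ = 40 days. Critical path: Market research → Concept design → Pilot run → QA.

Backward pass:
LF_QA = 40; LS_QA = 40−12 = 28
LF_Pilot run = LS_QA = 28; LS_Pilot run = 28−6 = 22
LF_Supplier sourcing = LS_QA = 28; LS_Supplier sourcing = 28−6 = 22
LF_Tooling = LS_QA = 28; LS_Tooling = 28−14 = 14
LF_User testing = LS_QA = 28; LS_User testing = 28−2 = 26
LF_Prototype build = min(LS_Tooling=14, LS_Supplier sourcing=22, LS_QA=28) = 14; LS_Prototype build = 14−5 = 9
LF_Concept design = min(LS_User testing=26, LS_Pilot run=22) = 22; LS_Concept design = 22−14 = 8
LF_Market research = min(LS_Concept design=8, LS_Prototype build=9, LS_User testing=26, LS_Tooling=14) = 8; LS_Market research = 8−8 = 0
Slack_Tooling = LS_Tooling − ES_Tooling = 14 − 13 = 1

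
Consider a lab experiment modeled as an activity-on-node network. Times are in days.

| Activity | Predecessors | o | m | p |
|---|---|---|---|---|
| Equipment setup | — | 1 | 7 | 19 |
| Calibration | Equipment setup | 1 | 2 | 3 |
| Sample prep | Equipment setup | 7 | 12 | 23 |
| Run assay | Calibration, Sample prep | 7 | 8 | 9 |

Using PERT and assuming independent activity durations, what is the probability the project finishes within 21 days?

0.024

te_Equipment setup = (1 + 4·7 + 19)/6 = 48/6 = 8; σ²_Equipment setup = ((19−1)/6)² = 9.000
te_Calibration = (1 + 4·2 + 3)/6 = 12/6 = 2; σ²_Calibration = ((3−1)/6)² = 0.111
te_Sample prep = (7 + 4·12 + 23)/6 = 78/6 = 13; σ²_Sample prep = ((23−7)/6)² = 7.111
te_Run assay = (7 + 4·8 + 9)/6 = 48/6 = 8; σ²_Run assay = ((9−7)/6)² = 0.111

Forward pass:
ES_Equipment setup = 0; EF_Equipment setup = 8
ES_Calibration = 8; EF_Calibration = 8+2 = 10
ES_Sample prep = 8; EF_Sample prep = 8+13 = 21
ES_Run assay = max(EF_Calibration=10, EF_Sample prep=21) = 21; EF_Run assay = 21+8 = 29
Expected project duration μ = 29 days. Critical path: Equipment setup → Sample prep → Run assay.

Variance along critical path = 9.000 + 7.111 + 0.111 = 16.222; σ = √16.222 = 4.028 days.
Z = (21 − 29) / 4.028 = -1.986
P(T ≤ 21) = Φ(-1.986) ≈ 0.024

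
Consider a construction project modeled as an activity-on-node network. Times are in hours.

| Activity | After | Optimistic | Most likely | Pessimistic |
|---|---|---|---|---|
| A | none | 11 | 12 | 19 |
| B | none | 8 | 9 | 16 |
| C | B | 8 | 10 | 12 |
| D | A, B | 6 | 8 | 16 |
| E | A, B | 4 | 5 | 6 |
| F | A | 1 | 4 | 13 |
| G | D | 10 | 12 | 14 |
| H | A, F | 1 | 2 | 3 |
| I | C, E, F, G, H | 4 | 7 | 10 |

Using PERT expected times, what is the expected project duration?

te_A = (11 + 4·12 + 19)/6 = 78/6 = 13
te_B = (8 + 4·9 + 16)/6 = 60/6 = 10
te_C = (8 + 4·10 + 12)/6 = 60/6 = 10
te_D = (6 + 4·8 + 16)/6 = 54/6 = 9
te_E = (4 + 4·5 + 6)/6 = 30/6 = 5
te_F = (1 + 4·4 + 13)/6 = 30/6 = 5
te_G = (10 + 4·12 + 14)/6 = 72/6 = 12
te_H = (1 + 4·2 + 3)/6 = 12/6 = 2
te_I = (4 + 4·7 + 10)/6 = 42/6 = 7

Forward pass:
ES_A = 0; EF_A = 13
ES_B = 0; EF_B = 10
ES_C = 10; EF_C = 10+10 = 20
ES_D = max(EF_A=13, EF_B=10) = 13; EF_D = 13+9 = 22
ES_E = max(EF_A=13, EF_B=10) = 13; EF_E = 13+5 = 18
ES_F = 13; EF_F = 13+5 = 18
ES_G = 22; EF_G = 22+12 = 34
ES_H = max(EF_A=13, EF_F=18) = 18; EF_H = 18+2 = 20
ES_I = max(EF_C=20, EF_E=18, EF_F=18, EF_G=34, EF_H=20) = 34; EF_I = 34+7 = 41
Expected project duration μ = 41 hours. Critical path: A → D → G → I.

41 hours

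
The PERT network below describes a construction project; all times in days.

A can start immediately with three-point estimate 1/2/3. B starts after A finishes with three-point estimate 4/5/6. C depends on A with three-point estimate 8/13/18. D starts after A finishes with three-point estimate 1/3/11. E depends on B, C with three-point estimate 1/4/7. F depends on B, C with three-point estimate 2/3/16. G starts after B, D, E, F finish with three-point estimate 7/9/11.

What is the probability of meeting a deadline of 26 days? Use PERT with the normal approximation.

te_A = (1 + 4·2 + 3)/6 = 12/6 = 2; σ²_A = ((3−1)/6)² = 0.111
te_B = (4 + 4·5 + 6)/6 = 30/6 = 5; σ²_B = ((6−4)/6)² = 0.111
te_C = (8 + 4·13 + 18)/6 = 78/6 = 13; σ²_C = ((18−8)/6)² = 2.778
te_D = (1 + 4·3 + 11)/6 = 24/6 = 4; σ²_D = ((11−1)/6)² = 2.778
te_E = (1 + 4·4 + 7)/6 = 24/6 = 4; σ²_E = ((7−1)/6)² = 1.000
te_F = (2 + 4·3 + 16)/6 = 30/6 = 5; σ²_F = ((16−2)/6)² = 5.444
te_G = (7 + 4·9 + 11)/6 = 54/6 = 9; σ²_G = ((11−7)/6)² = 0.444

Forward pass:
ES_A = 0; EF_A = 2
ES_B = 2; EF_B = 2+5 = 7
ES_C = 2; EF_C = 2+13 = 15
ES_D = 2; EF_D = 2+4 = 6
ES_E = max(EF_B=7, EF_C=15) = 15; EF_E = 15+4 = 19
ES_F = max(EF_B=7, EF_C=15) = 15; EF_F = 15+5 = 20
ES_G = max(EF_B=7, EF_D=6, EF_E=19, EF_F=20) = 20; EF_G = 20+9 = 29
Expected project duration μ = 29 days. Critical path: A → C → F → G.

Variance along critical path = 0.111 + 2.778 + 5.444 + 0.444 = 8.778; σ = √8.778 = 2.963 days.
Z = (26 − 29) / 2.963 = -1.013
P(T ≤ 26) = Φ(-1.013) ≈ 0.156

0.156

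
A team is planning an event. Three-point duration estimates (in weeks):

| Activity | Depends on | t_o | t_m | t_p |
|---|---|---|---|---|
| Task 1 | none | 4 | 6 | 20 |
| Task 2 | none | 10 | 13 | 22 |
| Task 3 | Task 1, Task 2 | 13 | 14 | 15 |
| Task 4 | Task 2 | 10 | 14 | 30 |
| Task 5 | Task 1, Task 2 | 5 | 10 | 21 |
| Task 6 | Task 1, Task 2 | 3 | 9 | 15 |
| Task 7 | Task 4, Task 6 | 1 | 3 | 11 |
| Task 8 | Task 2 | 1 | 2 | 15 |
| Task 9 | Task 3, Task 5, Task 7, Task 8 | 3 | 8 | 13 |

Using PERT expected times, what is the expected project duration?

te_Task 1 = (4 + 4·6 + 20)/6 = 48/6 = 8
te_Task 2 = (10 + 4·13 + 22)/6 = 84/6 = 14
te_Task 3 = (13 + 4·14 + 15)/6 = 84/6 = 14
te_Task 4 = (10 + 4·14 + 30)/6 = 96/6 = 16
te_Task 5 = (5 + 4·10 + 21)/6 = 66/6 = 11
te_Task 6 = (3 + 4·9 + 15)/6 = 54/6 = 9
te_Task 7 = (1 + 4·3 + 11)/6 = 24/6 = 4
te_Task 8 = (1 + 4·2 + 15)/6 = 24/6 = 4
te_Task 9 = (3 + 4·8 + 13)/6 = 48/6 = 8

Forward pass:
ES_Task 1 = 0; EF_Task 1 = 8
ES_Task 2 = 0; EF_Task 2 = 14
ES_Task 3 = max(EF_Task 1=8, EF_Task 2=14) = 14; EF_Task 3 = 14+14 = 28
ES_Task 4 = 14; EF_Task 4 = 14+16 = 30
ES_Task 5 = max(EF_Task 1=8, EF_Task 2=14) = 14; EF_Task 5 = 14+11 = 25
ES_Task 6 = max(EF_Task 1=8, EF_Task 2=14) = 14; EF_Task 6 = 14+9 = 23
ES_Task 7 = max(EF_Task 4=30, EF_Task 6=23) = 30; EF_Task 7 = 30+4 = 34
ES_Task 8 = 14; EF_Task 8 = 14+4 = 18
ES_Task 9 = max(EF_Task 3=28, EF_Task 5=25, EF_Task 7=34, EF_Task 8=18) = 34; EF_Task 9 = 34+8 = 42
Expected project duration μ = 42 weeks. Critical path: Task 2 → Task 4 → Task 7 → Task 9.

42 weeks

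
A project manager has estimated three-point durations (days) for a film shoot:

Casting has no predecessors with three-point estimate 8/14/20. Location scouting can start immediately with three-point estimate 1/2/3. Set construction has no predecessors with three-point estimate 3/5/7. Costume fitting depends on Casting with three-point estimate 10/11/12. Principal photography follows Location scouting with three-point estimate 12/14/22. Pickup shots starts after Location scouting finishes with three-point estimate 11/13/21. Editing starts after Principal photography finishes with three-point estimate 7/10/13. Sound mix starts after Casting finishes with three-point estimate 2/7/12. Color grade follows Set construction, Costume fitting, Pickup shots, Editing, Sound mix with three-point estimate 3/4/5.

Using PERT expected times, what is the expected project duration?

te_Casting = (8 + 4·14 + 20)/6 = 84/6 = 14
te_Location scouting = (1 + 4·2 + 3)/6 = 12/6 = 2
te_Set construction = (3 + 4·5 + 7)/6 = 30/6 = 5
te_Costume fitting = (10 + 4·11 + 12)/6 = 66/6 = 11
te_Principal photography = (12 + 4·14 + 22)/6 = 90/6 = 15
te_Pickup shots = (11 + 4·13 + 21)/6 = 84/6 = 14
te_Editing = (7 + 4·10 + 13)/6 = 60/6 = 10
te_Sound mix = (2 + 4·7 + 12)/6 = 42/6 = 7
te_Color grade = (3 + 4·4 + 5)/6 = 24/6 = 4

Forward pass:
ES_Casting = 0; EF_Casting = 14
ES_Location scouting = 0; EF_Location scouting = 2
ES_Set construction = 0; EF_Set construction = 5
ES_Costume fitting = 14; EF_Costume fitting = 14+11 = 25
ES_Principal photography = 2; EF_Principal photography = 2+15 = 17
ES_Pickup shots = 2; EF_Pickup shots = 2+14 = 16
ES_Editing = 17; EF_Editing = 17+10 = 27
ES_Sound mix = 14; EF_Sound mix = 14+7 = 21
ES_Color grade = max(EF_Set construction=5, EF_Costume fitting=25, EF_Pickup shots=16, EF_Editing=27, EF_Sound mix=21) = 27; EF_Color grade = 27+4 = 31
Expected project duration μ = 31 days. Critical path: Location scouting → Principal photography → Editing → Color grade.

31 days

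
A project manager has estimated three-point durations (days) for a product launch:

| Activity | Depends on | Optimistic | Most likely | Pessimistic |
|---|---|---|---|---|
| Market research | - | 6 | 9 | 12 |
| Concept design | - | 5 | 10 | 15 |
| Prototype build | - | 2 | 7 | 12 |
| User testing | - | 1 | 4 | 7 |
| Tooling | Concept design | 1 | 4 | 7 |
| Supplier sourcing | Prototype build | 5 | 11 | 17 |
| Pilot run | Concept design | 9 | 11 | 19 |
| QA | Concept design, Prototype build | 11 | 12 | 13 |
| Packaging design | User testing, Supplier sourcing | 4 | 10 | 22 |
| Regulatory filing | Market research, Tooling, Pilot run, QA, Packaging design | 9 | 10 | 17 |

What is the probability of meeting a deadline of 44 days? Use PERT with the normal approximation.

te_Market research = (6 + 4·9 + 12)/6 = 54/6 = 9; σ²_Market research = ((12−6)/6)² = 1.000
te_Concept design = (5 + 4·10 + 15)/6 = 60/6 = 10; σ²_Concept design = ((15−5)/6)² = 2.778
te_Prototype build = (2 + 4·7 + 12)/6 = 42/6 = 7; σ²_Prototype build = ((12−2)/6)² = 2.778
te_User testing = (1 + 4·4 + 7)/6 = 24/6 = 4; σ²_User testing = ((7−1)/6)² = 1.000
te_Tooling = (1 + 4·4 + 7)/6 = 24/6 = 4; σ²_Tooling = ((7−1)/6)² = 1.000
te_Supplier sourcing = (5 + 4·11 + 17)/6 = 66/6 = 11; σ²_Supplier sourcing = ((17−5)/6)² = 4.000
te_Pilot run = (9 + 4·11 + 19)/6 = 72/6 = 12; σ²_Pilot run = ((19−9)/6)² = 2.778
te_QA = (11 + 4·12 + 13)/6 = 72/6 = 12; σ²_QA = ((13−11)/6)² = 0.111
te_Packaging design = (4 + 4·10 + 22)/6 = 66/6 = 11; σ²_Packaging design = ((22−4)/6)² = 9.000
te_Regulatory filing = (9 + 4·10 + 17)/6 = 66/6 = 11; σ²_Regulatory filing = ((17−9)/6)² = 1.778

Forward pass:
ES_Market research = 0; EF_Market research = 9
ES_Concept design = 0; EF_Concept design = 10
ES_Prototype build = 0; EF_Prototype build = 7
ES_User testing = 0; EF_User testing = 4
ES_Tooling = 10; EF_Tooling = 10+4 = 14
ES_Supplier sourcing = 7; EF_Supplier sourcing = 7+11 = 18
ES_Pilot run = 10; EF_Pilot run = 10+12 = 22
ES_QA = max(EF_Concept design=10, EF_Prototype build=7) = 10; EF_QA = 10+12 = 22
ES_Packaging design = max(EF_User testing=4, EF_Supplier sourcing=18) = 18; EF_Packaging design = 18+11 = 29
ES_Regulatory filing = max(EF_Market research=9, EF_Tooling=14, EF_Pilot run=22, EF_QA=22, EF_Packaging design=29) = 29; EF_Regulatory filing = 29+11 = 40
Expected project duration μ = 40 days. Critical path: Prototype build → Supplier sourcing → Packaging design → Regulatory filing.

Variance along critical path = 2.778 + 4.000 + 9.000 + 1.778 = 17.556; σ = √17.556 = 4.190 days.
Z = (44 − 40) / 4.190 = 0.955
P(T ≤ 44) = Φ(0.955) ≈ 0.830

0.830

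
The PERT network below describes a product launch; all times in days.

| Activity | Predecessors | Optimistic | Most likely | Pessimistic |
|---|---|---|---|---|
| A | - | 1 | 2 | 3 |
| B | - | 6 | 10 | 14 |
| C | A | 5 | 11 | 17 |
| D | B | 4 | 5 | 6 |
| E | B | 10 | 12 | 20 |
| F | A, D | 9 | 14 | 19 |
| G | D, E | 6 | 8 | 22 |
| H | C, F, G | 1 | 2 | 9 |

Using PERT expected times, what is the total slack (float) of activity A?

17 days

te_A = (1 + 4·2 + 3)/6 = 12/6 = 2
te_B = (6 + 4·10 + 14)/6 = 60/6 = 10
te_C = (5 + 4·11 + 17)/6 = 66/6 = 11
te_D = (4 + 4·5 + 6)/6 = 30/6 = 5
te_E = (10 + 4·12 + 20)/6 = 78/6 = 13
te_F = (9 + 4·14 + 19)/6 = 84/6 = 14
te_G = (6 + 4·8 + 22)/6 = 60/6 = 10
te_H = (1 + 4·2 + 9)/6 = 18/6 = 3

Forward pass:
ES_A = 0; EF_A = 2
ES_B = 0; EF_B = 10
ES_C = 2; EF_C = 2+11 = 13
ES_D = 10; EF_D = 10+5 = 15
ES_E = 10; EF_E = 10+13 = 23
ES_F = max(EF_A=2, EF_D=15) = 15; EF_F = 15+14 = 29
ES_G = max(EF_D=15, EF_E=23) = 23; EF_G = 23+10 = 33
ES_H = max(EF_C=13, EF_F=29, EF_G=33) = 33; EF_H = 33+3 = 36
Expected project duration μ = 36 days. Critical path: B → E → G → H.

Backward pass:
LF_H = 36; LS_H = 36−3 = 33
LF_G = LS_H = 33; LS_G = 33−10 = 23
LF_F = LS_H = 33; LS_F = 33−14 = 19
LF_E = LS_G = 23; LS_E = 23−13 = 10
LF_D = min(LS_F=19, LS_G=23) = 19; LS_D = 19−5 = 14
LF_C = LS_H = 33; LS_C = 33−11 = 22
LF_B = min(LS_D=14, LS_E=10) = 10; LS_B = 10−10 = 0
LF_A = min(LS_C=22, LS_F=19) = 19; LS_A = 19−2 = 17
Slack_A = LS_A − ES_A = 17 − 0 = 17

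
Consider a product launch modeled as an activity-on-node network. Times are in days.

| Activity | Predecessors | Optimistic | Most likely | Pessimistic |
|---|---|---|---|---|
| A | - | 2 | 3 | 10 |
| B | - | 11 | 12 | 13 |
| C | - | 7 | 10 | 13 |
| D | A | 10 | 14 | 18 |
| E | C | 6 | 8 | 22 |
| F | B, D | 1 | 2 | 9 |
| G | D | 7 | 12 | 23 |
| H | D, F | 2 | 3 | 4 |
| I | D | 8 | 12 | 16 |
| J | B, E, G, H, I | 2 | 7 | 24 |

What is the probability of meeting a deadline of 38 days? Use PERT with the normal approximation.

te_A = (2 + 4·3 + 10)/6 = 24/6 = 4; σ²_A = ((10−2)/6)² = 1.778
te_B = (11 + 4·12 + 13)/6 = 72/6 = 12; σ²_B = ((13−11)/6)² = 0.111
te_C = (7 + 4·10 + 13)/6 = 60/6 = 10; σ²_C = ((13−7)/6)² = 1.000
te_D = (10 + 4·14 + 18)/6 = 84/6 = 14; σ²_D = ((18−10)/6)² = 1.778
te_E = (6 + 4·8 + 22)/6 = 60/6 = 10; σ²_E = ((22−6)/6)² = 7.111
te_F = (1 + 4·2 + 9)/6 = 18/6 = 3; σ²_F = ((9−1)/6)² = 1.778
te_G = (7 + 4·12 + 23)/6 = 78/6 = 13; σ²_G = ((23−7)/6)² = 7.111
te_H = (2 + 4·3 + 4)/6 = 18/6 = 3; σ²_H = ((4−2)/6)² = 0.111
te_I = (8 + 4·12 + 16)/6 = 72/6 = 12; σ²_I = ((16−8)/6)² = 1.778
te_J = (2 + 4·7 + 24)/6 = 54/6 = 9; σ²_J = ((24−2)/6)² = 13.444

Forward pass:
ES_A = 0; EF_A = 4
ES_B = 0; EF_B = 12
ES_C = 0; EF_C = 10
ES_D = 4; EF_D = 4+14 = 18
ES_E = 10; EF_E = 10+10 = 20
ES_F = max(EF_B=12, EF_D=18) = 18; EF_F = 18+3 = 21
ES_G = 18; EF_G = 18+13 = 31
ES_H = max(EF_D=18, EF_F=21) = 21; EF_H = 21+3 = 24
ES_I = 18; EF_I = 18+12 = 30
ES_J = max(EF_B=12, EF_E=20, EF_G=31, EF_H=24, EF_I=30) = 31; EF_J = 31+9 = 40
Expected project duration μ = 40 days. Critical path: A → D → G → J.

Variance along critical path = 1.778 + 1.778 + 7.111 + 13.444 = 24.111; σ = √24.111 = 4.910 days.
Z = (38 − 40) / 4.910 = -0.407
P(T ≤ 38) = Φ(-0.407) ≈ 0.342

0.342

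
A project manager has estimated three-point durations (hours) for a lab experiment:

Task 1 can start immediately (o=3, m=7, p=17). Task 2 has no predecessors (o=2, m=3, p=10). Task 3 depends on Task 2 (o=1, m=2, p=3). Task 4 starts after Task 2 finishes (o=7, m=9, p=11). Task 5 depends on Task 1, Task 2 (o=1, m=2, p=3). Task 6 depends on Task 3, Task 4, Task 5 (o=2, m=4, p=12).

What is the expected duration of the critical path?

18 hours

te_Task 1 = (3 + 4·7 + 17)/6 = 48/6 = 8
te_Task 2 = (2 + 4·3 + 10)/6 = 24/6 = 4
te_Task 3 = (1 + 4·2 + 3)/6 = 12/6 = 2
te_Task 4 = (7 + 4·9 + 11)/6 = 54/6 = 9
te_Task 5 = (1 + 4·2 + 3)/6 = 12/6 = 2
te_Task 6 = (2 + 4·4 + 12)/6 = 30/6 = 5

Forward pass:
ES_Task 1 = 0; EF_Task 1 = 8
ES_Task 2 = 0; EF_Task 2 = 4
ES_Task 3 = 4; EF_Task 3 = 4+2 = 6
ES_Task 4 = 4; EF_Task 4 = 4+9 = 13
ES_Task 5 = max(EF_Task 1=8, EF_Task 2=4) = 8; EF_Task 5 = 8+2 = 10
ES_Task 6 = max(EF_Task 3=6, EF_Task 4=13, EF_Task 5=10) = 13; EF_Task 6 = 13+5 = 18
Expected project duration μ = 18 hours. Critical path: Task 2 → Task 4 → Task 6.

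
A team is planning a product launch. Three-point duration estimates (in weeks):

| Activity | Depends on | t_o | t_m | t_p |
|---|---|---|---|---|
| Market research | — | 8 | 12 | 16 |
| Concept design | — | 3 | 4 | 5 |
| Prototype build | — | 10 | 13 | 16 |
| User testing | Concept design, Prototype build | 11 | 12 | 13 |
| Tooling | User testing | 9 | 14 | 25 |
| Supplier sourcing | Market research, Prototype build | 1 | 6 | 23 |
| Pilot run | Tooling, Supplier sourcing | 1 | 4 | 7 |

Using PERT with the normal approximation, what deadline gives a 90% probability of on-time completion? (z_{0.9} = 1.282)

te_Market research = (8 + 4·12 + 16)/6 = 72/6 = 12; σ²_Market research = ((16−8)/6)² = 1.778
te_Concept design = (3 + 4·4 + 5)/6 = 24/6 = 4; σ²_Concept design = ((5−3)/6)² = 0.111
te_Prototype build = (10 + 4·13 + 16)/6 = 78/6 = 13; σ²_Prototype build = ((16−10)/6)² = 1.000
te_User testing = (11 + 4·12 + 13)/6 = 72/6 = 12; σ²_User testing = ((13−11)/6)² = 0.111
te_Tooling = (9 + 4·14 + 25)/6 = 90/6 = 15; σ²_Tooling = ((25−9)/6)² = 7.111
te_Supplier sourcing = (1 + 4·6 + 23)/6 = 48/6 = 8; σ²_Supplier sourcing = ((23−1)/6)² = 13.444
te_Pilot run = (1 + 4·4 + 7)/6 = 24/6 = 4; σ²_Pilot run = ((7−1)/6)² = 1.000

Forward pass:
ES_Market research = 0; EF_Market research = 12
ES_Concept design = 0; EF_Concept design = 4
ES_Prototype build = 0; EF_Prototype build = 13
ES_User testing = max(EF_Concept design=4, EF_Prototype build=13) = 13; EF_User testing = 13+12 = 25
ES_Tooling = 25; EF_Tooling = 25+15 = 40
ES_Supplier sourcing = max(EF_Market research=12, EF_Prototype build=13) = 13; EF_Supplier sourcing = 13+8 = 21
ES_Pilot run = max(EF_Tooling=40, EF_Supplier sourcing=21) = 40; EF_Pilot run = 40+4 = 44
Expected project duration μ = 44 weeks. Critical path: Prototype build → User testing → Tooling → Pilot run.

Variance along critical path = 1.000 + 0.111 + 7.111 + 1.000 = 9.222; σ = 3.037 weeks.
D = μ + z·σ = 44 + 1.282·3.037 = 47.9 weeks

47.9 weeks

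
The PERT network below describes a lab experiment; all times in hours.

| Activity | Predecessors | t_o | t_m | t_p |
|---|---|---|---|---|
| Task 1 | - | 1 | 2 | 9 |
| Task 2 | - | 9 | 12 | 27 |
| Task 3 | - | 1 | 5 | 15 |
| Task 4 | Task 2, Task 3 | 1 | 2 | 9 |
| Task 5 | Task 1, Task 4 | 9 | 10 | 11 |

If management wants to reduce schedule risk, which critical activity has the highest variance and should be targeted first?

Task 2

te_Task 1 = (1 + 4·2 + 9)/6 = 18/6 = 3; σ²_Task 1 = ((9−1)/6)² = 1.778
te_Task 2 = (9 + 4·12 + 27)/6 = 84/6 = 14; σ²_Task 2 = ((27−9)/6)² = 9.000
te_Task 3 = (1 + 4·5 + 15)/6 = 36/6 = 6; σ²_Task 3 = ((15−1)/6)² = 5.444
te_Task 4 = (1 + 4·2 + 9)/6 = 18/6 = 3; σ²_Task 4 = ((9−1)/6)² = 1.778
te_Task 5 = (9 + 4·10 + 11)/6 = 60/6 = 10; σ²_Task 5 = ((11−9)/6)² = 0.111

Forward pass:
ES_Task 1 = 0; EF_Task 1 = 3
ES_Task 2 = 0; EF_Task 2 = 14
ES_Task 3 = 0; EF_Task 3 = 6
ES_Task 4 = max(EF_Task 2=14, EF_Task 3=6) = 14; EF_Task 4 = 14+3 = 17
ES_Task 5 = max(EF_Task 1=3, EF_Task 4=17) = 17; EF_Task 5 = 17+10 = 27
Expected project duration μ = 27 hours. Critical path: Task 2 → Task 4 → Task 5.

Variances on critical path: σ²_Task 2=9.000, σ²_Task 4=1.778, σ²_Task 5=0.111.
Largest is σ²_Task 2 = 9.000.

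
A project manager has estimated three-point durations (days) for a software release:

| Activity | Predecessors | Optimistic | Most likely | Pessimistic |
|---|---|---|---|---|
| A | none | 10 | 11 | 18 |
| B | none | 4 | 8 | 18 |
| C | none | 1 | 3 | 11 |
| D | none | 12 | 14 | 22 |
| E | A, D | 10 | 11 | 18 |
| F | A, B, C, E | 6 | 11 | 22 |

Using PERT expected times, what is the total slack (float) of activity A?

3 days

te_A = (10 + 4·11 + 18)/6 = 72/6 = 12
te_B = (4 + 4·8 + 18)/6 = 54/6 = 9
te_C = (1 + 4·3 + 11)/6 = 24/6 = 4
te_D = (12 + 4·14 + 22)/6 = 90/6 = 15
te_E = (10 + 4·11 + 18)/6 = 72/6 = 12
te_F = (6 + 4·11 + 22)/6 = 72/6 = 12

Forward pass:
ES_A = 0; EF_A = 12
ES_B = 0; EF_B = 9
ES_C = 0; EF_C = 4
ES_D = 0; EF_D = 15
ES_E = max(EF_A=12, EF_D=15) = 15; EF_E = 15+12 = 27
ES_F = max(EF_A=12, EF_B=9, EF_C=4, EF_E=27) = 27; EF_F = 27+12 = 39
Expected project duration μ = 39 days. Critical path: D → E → F.

Backward pass:
LF_F = 39; LS_F = 39−12 = 27
LF_E = LS_F = 27; LS_E = 27−12 = 15
LF_D = LS_E = 15; LS_D = 15−15 = 0
LF_C = LS_F = 27; LS_C = 27−4 = 23
LF_B = LS_F = 27; LS_B = 27−9 = 18
LF_A = min(LS_E=15, LS_F=27) = 15; LS_A = 15−12 = 3
Slack_A = LS_A − ES_A = 3 − 0 = 3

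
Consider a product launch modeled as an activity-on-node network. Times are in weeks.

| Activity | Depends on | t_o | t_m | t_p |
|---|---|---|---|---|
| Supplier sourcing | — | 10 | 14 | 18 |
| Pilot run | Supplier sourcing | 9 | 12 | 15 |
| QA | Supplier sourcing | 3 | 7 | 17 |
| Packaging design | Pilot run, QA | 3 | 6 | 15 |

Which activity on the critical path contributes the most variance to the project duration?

Packaging design

te_Supplier sourcing = (10 + 4·14 + 18)/6 = 84/6 = 14; σ²_Supplier sourcing = ((18−10)/6)² = 1.778
te_Pilot run = (9 + 4·12 + 15)/6 = 72/6 = 12; σ²_Pilot run = ((15−9)/6)² = 1.000
te_QA = (3 + 4·7 + 17)/6 = 48/6 = 8; σ²_QA = ((17−3)/6)² = 5.444
te_Packaging design = (3 + 4·6 + 15)/6 = 42/6 = 7; σ²_Packaging design = ((15−3)/6)² = 4.000

Forward pass:
ES_Supplier sourcing = 0; EF_Supplier sourcing = 14
ES_Pilot run = 14; EF_Pilot run = 14+12 = 26
ES_QA = 14; EF_QA = 14+8 = 22
ES_Packaging design = max(EF_Pilot run=26, EF_QA=22) = 26; EF_Packaging design = 26+7 = 33
Expected project duration μ = 33 weeks. Critical path: Supplier sourcing → Pilot run → Packaging design.

Variances on critical path: σ²_Supplier sourcing=1.778, σ²_Pilot run=1.000, σ²_Packaging design=4.000.
Largest is σ²_Packaging design = 4.000.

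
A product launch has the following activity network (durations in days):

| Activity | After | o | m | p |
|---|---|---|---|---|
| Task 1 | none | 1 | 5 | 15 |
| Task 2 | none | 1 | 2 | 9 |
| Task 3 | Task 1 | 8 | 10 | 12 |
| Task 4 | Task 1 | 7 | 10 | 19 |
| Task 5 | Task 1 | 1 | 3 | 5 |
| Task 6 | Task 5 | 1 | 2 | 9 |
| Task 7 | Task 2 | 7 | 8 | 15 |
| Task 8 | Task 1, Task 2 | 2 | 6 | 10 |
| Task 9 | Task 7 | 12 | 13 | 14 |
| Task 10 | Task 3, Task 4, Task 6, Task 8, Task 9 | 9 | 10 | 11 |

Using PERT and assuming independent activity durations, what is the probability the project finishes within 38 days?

0.939

te_Task 1 = (1 + 4·5 + 15)/6 = 36/6 = 6; σ²_Task 1 = ((15−1)/6)² = 5.444
te_Task 2 = (1 + 4·2 + 9)/6 = 18/6 = 3; σ²_Task 2 = ((9−1)/6)² = 1.778
te_Task 3 = (8 + 4·10 + 12)/6 = 60/6 = 10; σ²_Task 3 = ((12−8)/6)² = 0.444
te_Task 4 = (7 + 4·10 + 19)/6 = 66/6 = 11; σ²_Task 4 = ((19−7)/6)² = 4.000
te_Task 5 = (1 + 4·3 + 5)/6 = 18/6 = 3; σ²_Task 5 = ((5−1)/6)² = 0.444
te_Task 6 = (1 + 4·2 + 9)/6 = 18/6 = 3; σ²_Task 6 = ((9−1)/6)² = 1.778
te_Task 7 = (7 + 4·8 + 15)/6 = 54/6 = 9; σ²_Task 7 = ((15−7)/6)² = 1.778
te_Task 8 = (2 + 4·6 + 10)/6 = 36/6 = 6; σ²_Task 8 = ((10−2)/6)² = 1.778
te_Task 9 = (12 + 4·13 + 14)/6 = 78/6 = 13; σ²_Task 9 = ((14−12)/6)² = 0.111
te_Task 10 = (9 + 4·10 + 11)/6 = 60/6 = 10; σ²_Task 10 = ((11−9)/6)² = 0.111

Forward pass:
ES_Task 1 = 0; EF_Task 1 = 6
ES_Task 2 = 0; EF_Task 2 = 3
ES_Task 3 = 6; EF_Task 3 = 6+10 = 16
ES_Task 4 = 6; EF_Task 4 = 6+11 = 17
ES_Task 5 = 6; EF_Task 5 = 6+3 = 9
ES_Task 6 = 9; EF_Task 6 = 9+3 = 12
ES_Task 7 = 3; EF_Task 7 = 3+9 = 12
ES_Task 8 = max(EF_Task 1=6, EF_Task 2=3) = 6; EF_Task 8 = 6+6 = 12
ES_Task 9 = 12; EF_Task 9 = 12+13 = 25
ES_Task 10 = max(EF_Task 3=16, EF_Task 4=17, EF_Task 6=12, EF_Task 8=12, EF_Task 9=25) = 25; EF_Task 10 = 25+10 = 35
Expected project duration μ = 35 days. Critical path: Task 2 → Task 7 → Task 9 → Task 10.

Variance along critical path = 1.778 + 1.778 + 0.111 + 0.111 = 3.778; σ = √3.778 = 1.944 days.
Z = (38 − 35) / 1.944 = 1.543
P(T ≤ 38) = Φ(1.543) ≈ 0.939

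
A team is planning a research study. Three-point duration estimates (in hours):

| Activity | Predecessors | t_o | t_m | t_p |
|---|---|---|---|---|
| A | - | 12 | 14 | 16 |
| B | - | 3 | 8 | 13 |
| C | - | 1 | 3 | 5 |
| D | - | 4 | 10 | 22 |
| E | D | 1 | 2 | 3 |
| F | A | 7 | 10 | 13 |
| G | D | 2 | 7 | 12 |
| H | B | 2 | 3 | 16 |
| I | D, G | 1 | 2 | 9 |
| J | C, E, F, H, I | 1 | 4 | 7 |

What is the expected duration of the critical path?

28 hours

te_A = (12 + 4·14 + 16)/6 = 84/6 = 14
te_B = (3 + 4·8 + 13)/6 = 48/6 = 8
te_C = (1 + 4·3 + 5)/6 = 18/6 = 3
te_D = (4 + 4·10 + 22)/6 = 66/6 = 11
te_E = (1 + 4·2 + 3)/6 = 12/6 = 2
te_F = (7 + 4·10 + 13)/6 = 60/6 = 10
te_G = (2 + 4·7 + 12)/6 = 42/6 = 7
te_H = (2 + 4·3 + 16)/6 = 30/6 = 5
te_I = (1 + 4·2 + 9)/6 = 18/6 = 3
te_J = (1 + 4·4 + 7)/6 = 24/6 = 4

Forward pass:
ES_A = 0; EF_A = 14
ES_B = 0; EF_B = 8
ES_C = 0; EF_C = 3
ES_D = 0; EF_D = 11
ES_E = 11; EF_E = 11+2 = 13
ES_F = 14; EF_F = 14+10 = 24
ES_G = 11; EF_G = 11+7 = 18
ES_H = 8; EF_H = 8+5 = 13
ES_I = max(EF_D=11, EF_G=18) = 18; EF_I = 18+3 = 21
ES_J = max(EF_C=3, EF_E=13, EF_F=24, EF_H=13, EF_I=21) = 24; EF_J = 24+4 = 28
Expected project duration μ = 28 hours. Critical path: A → F → J.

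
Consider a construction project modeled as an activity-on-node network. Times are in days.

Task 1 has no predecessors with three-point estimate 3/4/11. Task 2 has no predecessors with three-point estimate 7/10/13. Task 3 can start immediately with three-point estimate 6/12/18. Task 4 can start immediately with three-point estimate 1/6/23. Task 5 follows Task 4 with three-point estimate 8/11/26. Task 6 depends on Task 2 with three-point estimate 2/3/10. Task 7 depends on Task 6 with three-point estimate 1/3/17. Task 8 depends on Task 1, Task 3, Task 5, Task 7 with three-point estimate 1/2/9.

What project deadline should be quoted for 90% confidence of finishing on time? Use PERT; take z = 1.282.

te_Task 1 = (3 + 4·4 + 11)/6 = 30/6 = 5; σ²_Task 1 = ((11−3)/6)² = 1.778
te_Task 2 = (7 + 4·10 + 13)/6 = 60/6 = 10; σ²_Task 2 = ((13−7)/6)² = 1.000
te_Task 3 = (6 + 4·12 + 18)/6 = 72/6 = 12; σ²_Task 3 = ((18−6)/6)² = 4.000
te_Task 4 = (1 + 4·6 + 23)/6 = 48/6 = 8; σ²_Task 4 = ((23−1)/6)² = 13.444
te_Task 5 = (8 + 4·11 + 26)/6 = 78/6 = 13; σ²_Task 5 = ((26−8)/6)² = 9.000
te_Task 6 = (2 + 4·3 + 10)/6 = 24/6 = 4; σ²_Task 6 = ((10−2)/6)² = 1.778
te_Task 7 = (1 + 4·3 + 17)/6 = 30/6 = 5; σ²_Task 7 = ((17−1)/6)² = 7.111
te_Task 8 = (1 + 4·2 + 9)/6 = 18/6 = 3; σ²_Task 8 = ((9−1)/6)² = 1.778

Forward pass:
ES_Task 1 = 0; EF_Task 1 = 5
ES_Task 2 = 0; EF_Task 2 = 10
ES_Task 3 = 0; EF_Task 3 = 12
ES_Task 4 = 0; EF_Task 4 = 8
ES_Task 5 = 8; EF_Task 5 = 8+13 = 21
ES_Task 6 = 10; EF_Task 6 = 10+4 = 14
ES_Task 7 = 14; EF_Task 7 = 14+5 = 19
ES_Task 8 = max(EF_Task 1=5, EF_Task 3=12, EF_Task 5=21, EF_Task 7=19) = 21; EF_Task 8 = 21+3 = 24
Expected project duration μ = 24 days. Critical path: Task 4 → Task 5 → Task 8.

Variance along critical path = 13.444 + 9.000 + 1.778 = 24.222; σ = 4.922 days.
D = μ + z·σ = 24 + 1.282·4.922 = 30.3 days

30.3 days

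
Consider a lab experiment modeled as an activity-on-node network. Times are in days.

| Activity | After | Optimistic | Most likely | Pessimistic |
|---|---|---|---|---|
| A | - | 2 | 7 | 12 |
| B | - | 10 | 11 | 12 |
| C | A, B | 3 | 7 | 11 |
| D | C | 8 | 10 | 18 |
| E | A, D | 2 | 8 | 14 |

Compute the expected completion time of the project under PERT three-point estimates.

37 days

te_A = (2 + 4·7 + 12)/6 = 42/6 = 7
te_B = (10 + 4·11 + 12)/6 = 66/6 = 11
te_C = (3 + 4·7 + 11)/6 = 42/6 = 7
te_D = (8 + 4·10 + 18)/6 = 66/6 = 11
te_E = (2 + 4·8 + 14)/6 = 48/6 = 8

Forward pass:
ES_A = 0; EF_A = 7
ES_B = 0; EF_B = 11
ES_C = max(EF_A=7, EF_B=11) = 11; EF_C = 11+7 = 18
ES_D = 18; EF_D = 18+11 = 29
ES_E = max(EF_A=7, EF_D=29) = 29; EF_E = 29+8 = 37
Expected project duration μ = 37 days. Critical path: B → C → D → E.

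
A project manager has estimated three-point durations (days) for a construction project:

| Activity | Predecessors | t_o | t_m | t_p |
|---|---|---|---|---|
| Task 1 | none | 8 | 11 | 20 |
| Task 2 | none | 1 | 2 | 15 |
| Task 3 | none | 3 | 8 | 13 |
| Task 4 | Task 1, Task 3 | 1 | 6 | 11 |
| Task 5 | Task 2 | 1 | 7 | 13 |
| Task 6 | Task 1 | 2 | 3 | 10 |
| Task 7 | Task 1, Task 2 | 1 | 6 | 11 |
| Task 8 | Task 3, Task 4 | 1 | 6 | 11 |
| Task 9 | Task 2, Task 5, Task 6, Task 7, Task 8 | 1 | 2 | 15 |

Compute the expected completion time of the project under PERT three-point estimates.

te_Task 1 = (8 + 4·11 + 20)/6 = 72/6 = 12
te_Task 2 = (1 + 4·2 + 15)/6 = 24/6 = 4
te_Task 3 = (3 + 4·8 + 13)/6 = 48/6 = 8
te_Task 4 = (1 + 4·6 + 11)/6 = 36/6 = 6
te_Task 5 = (1 + 4·7 + 13)/6 = 42/6 = 7
te_Task 6 = (2 + 4·3 + 10)/6 = 24/6 = 4
te_Task 7 = (1 + 4·6 + 11)/6 = 36/6 = 6
te_Task 8 = (1 + 4·6 + 11)/6 = 36/6 = 6
te_Task 9 = (1 + 4·2 + 15)/6 = 24/6 = 4

Forward pass:
ES_Task 1 = 0; EF_Task 1 = 12
ES_Task 2 = 0; EF_Task 2 = 4
ES_Task 3 = 0; EF_Task 3 = 8
ES_Task 4 = max(EF_Task 1=12, EF_Task 3=8) = 12; EF_Task 4 = 12+6 = 18
ES_Task 5 = 4; EF_Task 5 = 4+7 = 11
ES_Task 6 = 12; EF_Task 6 = 12+4 = 16
ES_Task 7 = max(EF_Task 1=12, EF_Task 2=4) = 12; EF_Task 7 = 12+6 = 18
ES_Task 8 = max(EF_Task 3=8, EF_Task 4=18) = 18; EF_Task 8 = 18+6 = 24
ES_Task 9 = max(EF_Task 2=4, EF_Task 5=11, EF_Task 6=16, EF_Task 7=18, EF_Task 8=24) = 24; EF_Task 9 = 24+4 = 28
Expected project duration μ = 28 days. Critical path: Task 1 → Task 4 → Task 8 → Task 9.

28 days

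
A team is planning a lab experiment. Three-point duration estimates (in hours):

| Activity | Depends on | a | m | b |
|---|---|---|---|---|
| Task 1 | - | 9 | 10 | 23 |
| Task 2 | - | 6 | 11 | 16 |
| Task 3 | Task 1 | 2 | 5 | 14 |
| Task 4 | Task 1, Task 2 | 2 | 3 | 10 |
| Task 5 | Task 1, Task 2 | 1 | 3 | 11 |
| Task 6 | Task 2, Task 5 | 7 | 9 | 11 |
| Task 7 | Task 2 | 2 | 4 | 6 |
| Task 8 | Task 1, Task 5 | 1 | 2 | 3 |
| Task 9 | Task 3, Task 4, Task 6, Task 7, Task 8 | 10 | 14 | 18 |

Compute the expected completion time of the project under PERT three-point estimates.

39 hours

te_Task 1 = (9 + 4·10 + 23)/6 = 72/6 = 12
te_Task 2 = (6 + 4·11 + 16)/6 = 66/6 = 11
te_Task 3 = (2 + 4·5 + 14)/6 = 36/6 = 6
te_Task 4 = (2 + 4·3 + 10)/6 = 24/6 = 4
te_Task 5 = (1 + 4·3 + 11)/6 = 24/6 = 4
te_Task 6 = (7 + 4·9 + 11)/6 = 54/6 = 9
te_Task 7 = (2 + 4·4 + 6)/6 = 24/6 = 4
te_Task 8 = (1 + 4·2 + 3)/6 = 12/6 = 2
te_Task 9 = (10 + 4·14 + 18)/6 = 84/6 = 14

Forward pass:
ES_Task 1 = 0; EF_Task 1 = 12
ES_Task 2 = 0; EF_Task 2 = 11
ES_Task 3 = 12; EF_Task 3 = 12+6 = 18
ES_Task 4 = max(EF_Task 1=12, EF_Task 2=11) = 12; EF_Task 4 = 12+4 = 16
ES_Task 5 = max(EF_Task 1=12, EF_Task 2=11) = 12; EF_Task 5 = 12+4 = 16
ES_Task 6 = max(EF_Task 2=11, EF_Task 5=16) = 16; EF_Task 6 = 16+9 = 25
ES_Task 7 = 11; EF_Task 7 = 11+4 = 15
ES_Task 8 = max(EF_Task 1=12, EF_Task 5=16) = 16; EF_Task 8 = 16+2 = 18
ES_Task 9 = max(EF_Task 3=18, EF_Task 4=16, EF_Task 6=25, EF_Task 7=15, EF_Task 8=18) = 25; EF_Task 9 = 25+14 = 39
Expected project duration μ = 39 hours. Critical path: Task 1 → Task 5 → Task 6 → Task 9.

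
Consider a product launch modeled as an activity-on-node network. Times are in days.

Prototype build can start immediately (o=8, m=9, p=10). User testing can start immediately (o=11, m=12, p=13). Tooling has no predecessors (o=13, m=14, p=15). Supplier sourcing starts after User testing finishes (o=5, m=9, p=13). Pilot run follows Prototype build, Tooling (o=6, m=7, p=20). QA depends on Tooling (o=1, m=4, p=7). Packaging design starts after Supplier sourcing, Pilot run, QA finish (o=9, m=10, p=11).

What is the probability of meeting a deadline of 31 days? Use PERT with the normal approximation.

te_Prototype build = (8 + 4·9 + 10)/6 = 54/6 = 9; σ²_Prototype build = ((10−8)/6)² = 0.111
te_User testing = (11 + 4·12 + 13)/6 = 72/6 = 12; σ²_User testing = ((13−11)/6)² = 0.111
te_Tooling = (13 + 4·14 + 15)/6 = 84/6 = 14; σ²_Tooling = ((15−13)/6)² = 0.111
te_Supplier sourcing = (5 + 4·9 + 13)/6 = 54/6 = 9; σ²_Supplier sourcing = ((13−5)/6)² = 1.778
te_Pilot run = (6 + 4·7 + 20)/6 = 54/6 = 9; σ²_Pilot run = ((20−6)/6)² = 5.444
te_QA = (1 + 4·4 + 7)/6 = 24/6 = 4; σ²_QA = ((7−1)/6)² = 1.000
te_Packaging design = (9 + 4·10 + 11)/6 = 60/6 = 10; σ²_Packaging design = ((11−9)/6)² = 0.111

Forward pass:
ES_Prototype build = 0; EF_Prototype build = 9
ES_User testing = 0; EF_User testing = 12
ES_Tooling = 0; EF_Tooling = 14
ES_Supplier sourcing = 12; EF_Supplier sourcing = 12+9 = 21
ES_Pilot run = max(EF_Prototype build=9, EF_Tooling=14) = 14; EF_Pilot run = 14+9 = 23
ES_QA = 14; EF_QA = 14+4 = 18
ES_Packaging design = max(EF_Supplier sourcing=21, EF_Pilot run=23, EF_QA=18) = 23; EF_Packaging design = 23+10 = 33
Expected project duration μ = 33 days. Critical path: Tooling → Pilot run → Packaging design.

Variance along critical path = 0.111 + 5.444 + 0.111 = 5.667; σ = √5.667 = 2.380 days.
Z = (31 − 33) / 2.380 = -0.840
P(T ≤ 31) = Φ(-0.840) ≈ 0.200

0.200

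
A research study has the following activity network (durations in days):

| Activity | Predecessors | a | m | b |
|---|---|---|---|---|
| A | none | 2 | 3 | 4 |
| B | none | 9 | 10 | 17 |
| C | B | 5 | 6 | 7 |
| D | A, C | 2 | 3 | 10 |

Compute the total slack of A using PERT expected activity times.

14 days

te_A = (2 + 4·3 + 4)/6 = 18/6 = 3
te_B = (9 + 4·10 + 17)/6 = 66/6 = 11
te_C = (5 + 4·6 + 7)/6 = 36/6 = 6
te_D = (2 + 4·3 + 10)/6 = 24/6 = 4

Forward pass:
ES_A = 0; EF_A = 3
ES_B = 0; EF_B = 11
ES_C = 11; EF_C = 11+6 = 17
ES_D = max(EF_A=3, EF_C=17) = 17; EF_D = 17+4 = 21
Expected project duration μ = 21 days. Critical path: B → C → D.

Backward pass:
LF_D = 21; LS_D = 21−4 = 17
LF_C = LS_D = 17; LS_C = 17−6 = 11
LF_B = LS_C = 11; LS_B = 11−11 = 0
LF_A = LS_D = 17; LS_A = 17−3 = 14
Slack_A = LS_A − ES_A = 14 − 0 = 14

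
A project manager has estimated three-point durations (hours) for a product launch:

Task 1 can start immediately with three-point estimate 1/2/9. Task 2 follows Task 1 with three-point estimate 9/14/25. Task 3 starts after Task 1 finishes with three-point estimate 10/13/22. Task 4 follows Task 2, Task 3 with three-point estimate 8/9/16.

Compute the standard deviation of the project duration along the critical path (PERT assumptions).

te_Task 1 = (1 + 4·2 + 9)/6 = 18/6 = 3; σ²_Task 1 = ((9−1)/6)² = 1.778
te_Task 2 = (9 + 4·14 + 25)/6 = 90/6 = 15; σ²_Task 2 = ((25−9)/6)² = 7.111
te_Task 3 = (10 + 4·13 + 22)/6 = 84/6 = 14; σ²_Task 3 = ((22−10)/6)² = 4.000
te_Task 4 = (8 + 4·9 + 16)/6 = 60/6 = 10; σ²_Task 4 = ((16−8)/6)² = 1.778

Forward pass:
ES_Task 1 = 0; EF_Task 1 = 3
ES_Task 2 = 3; EF_Task 2 = 3+15 = 18
ES_Task 3 = 3; EF_Task 3 = 3+14 = 17
ES_Task 4 = max(EF_Task 2=18, EF_Task 3=17) = 18; EF_Task 4 = 18+10 = 28
Expected project duration μ = 28 hours. Critical path: Task 1 → Task 2 → Task 4.

Variance along critical path = 1.778 + 7.111 + 1.778 = 10.667
σ = √10.667 = 3.266 hours

3.27 hours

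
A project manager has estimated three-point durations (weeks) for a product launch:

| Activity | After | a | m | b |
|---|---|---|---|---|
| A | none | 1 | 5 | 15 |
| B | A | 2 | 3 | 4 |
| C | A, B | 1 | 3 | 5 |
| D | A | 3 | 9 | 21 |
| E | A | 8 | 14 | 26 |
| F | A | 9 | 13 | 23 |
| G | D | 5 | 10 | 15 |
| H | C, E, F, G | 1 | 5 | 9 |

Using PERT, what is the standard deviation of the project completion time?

4.36 weeks

te_A = (1 + 4·5 + 15)/6 = 36/6 = 6; σ²_A = ((15−1)/6)² = 5.444
te_B = (2 + 4·3 + 4)/6 = 18/6 = 3; σ²_B = ((4−2)/6)² = 0.111
te_C = (1 + 4·3 + 5)/6 = 18/6 = 3; σ²_C = ((5−1)/6)² = 0.444
te_D = (3 + 4·9 + 21)/6 = 60/6 = 10; σ²_D = ((21−3)/6)² = 9.000
te_E = (8 + 4·14 + 26)/6 = 90/6 = 15; σ²_E = ((26−8)/6)² = 9.000
te_F = (9 + 4·13 + 23)/6 = 84/6 = 14; σ²_F = ((23−9)/6)² = 5.444
te_G = (5 + 4·10 + 15)/6 = 60/6 = 10; σ²_G = ((15−5)/6)² = 2.778
te_H = (1 + 4·5 + 9)/6 = 30/6 = 5; σ²_H = ((9−1)/6)² = 1.778

Forward pass:
ES_A = 0; EF_A = 6
ES_B = 6; EF_B = 6+3 = 9
ES_C = max(EF_A=6, EF_B=9) = 9; EF_C = 9+3 = 12
ES_D = 6; EF_D = 6+10 = 16
ES_E = 6; EF_E = 6+15 = 21
ES_F = 6; EF_F = 6+14 = 20
ES_G = 16; EF_G = 16+10 = 26
ES_H = max(EF_C=12, EF_E=21, EF_F=20, EF_G=26) = 26; EF_H = 26+5 = 31
Expected project duration μ = 31 weeks. Critical path: A → D → G → H.

Variance along critical path = 5.444 + 9.000 + 2.778 + 1.778 = 19.000
σ = √19.000 = 4.359 weeks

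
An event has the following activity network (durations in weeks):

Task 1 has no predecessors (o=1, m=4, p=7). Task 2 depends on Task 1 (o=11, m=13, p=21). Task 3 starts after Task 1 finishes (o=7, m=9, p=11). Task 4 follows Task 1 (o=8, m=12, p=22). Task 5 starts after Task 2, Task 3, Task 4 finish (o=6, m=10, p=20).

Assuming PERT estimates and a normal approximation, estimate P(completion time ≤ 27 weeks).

te_Task 1 = (1 + 4·4 + 7)/6 = 24/6 = 4; σ²_Task 1 = ((7−1)/6)² = 1.000
te_Task 2 = (11 + 4·13 + 21)/6 = 84/6 = 14; σ²_Task 2 = ((21−11)/6)² = 2.778
te_Task 3 = (7 + 4·9 + 11)/6 = 54/6 = 9; σ²_Task 3 = ((11−7)/6)² = 0.444
te_Task 4 = (8 + 4·12 + 22)/6 = 78/6 = 13; σ²_Task 4 = ((22−8)/6)² = 5.444
te_Task 5 = (6 + 4·10 + 20)/6 = 66/6 = 11; σ²_Task 5 = ((20−6)/6)² = 5.444

Forward pass:
ES_Task 1 = 0; EF_Task 1 = 4
ES_Task 2 = 4; EF_Task 2 = 4+14 = 18
ES_Task 3 = 4; EF_Task 3 = 4+9 = 13
ES_Task 4 = 4; EF_Task 4 = 4+13 = 17
ES_Task 5 = max(EF_Task 2=18, EF_Task 3=13, EF_Task 4=17) = 18; EF_Task 5 = 18+11 = 29
Expected project duration μ = 29 weeks. Critical path: Task 1 → Task 2 → Task 5.

Variance along critical path = 1.000 + 2.778 + 5.444 = 9.222; σ = √9.222 = 3.037 weeks.
Z = (27 − 29) / 3.037 = -0.659
P(T ≤ 27) = Φ(-0.659) ≈ 0.255

0.255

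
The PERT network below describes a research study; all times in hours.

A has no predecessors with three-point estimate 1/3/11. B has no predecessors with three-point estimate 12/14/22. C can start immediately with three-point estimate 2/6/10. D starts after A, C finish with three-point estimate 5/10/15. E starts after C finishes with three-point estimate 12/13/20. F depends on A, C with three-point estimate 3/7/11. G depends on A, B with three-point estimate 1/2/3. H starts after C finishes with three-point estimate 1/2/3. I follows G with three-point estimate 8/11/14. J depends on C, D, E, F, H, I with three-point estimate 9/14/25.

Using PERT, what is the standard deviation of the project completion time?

3.32 hours

te_A = (1 + 4·3 + 11)/6 = 24/6 = 4; σ²_A = ((11−1)/6)² = 2.778
te_B = (12 + 4·14 + 22)/6 = 90/6 = 15; σ²_B = ((22−12)/6)² = 2.778
te_C = (2 + 4·6 + 10)/6 = 36/6 = 6; σ²_C = ((10−2)/6)² = 1.778
te_D = (5 + 4·10 + 15)/6 = 60/6 = 10; σ²_D = ((15−5)/6)² = 2.778
te_E = (12 + 4·13 + 20)/6 = 84/6 = 14; σ²_E = ((20−12)/6)² = 1.778
te_F = (3 + 4·7 + 11)/6 = 42/6 = 7; σ²_F = ((11−3)/6)² = 1.778
te_G = (1 + 4·2 + 3)/6 = 12/6 = 2; σ²_G = ((3−1)/6)² = 0.111
te_H = (1 + 4·2 + 3)/6 = 12/6 = 2; σ²_H = ((3−1)/6)² = 0.111
te_I = (8 + 4·11 + 14)/6 = 66/6 = 11; σ²_I = ((14−8)/6)² = 1.000
te_J = (9 + 4·14 + 25)/6 = 90/6 = 15; σ²_J = ((25−9)/6)² = 7.111

Forward pass:
ES_A = 0; EF_A = 4
ES_B = 0; EF_B = 15
ES_C = 0; EF_C = 6
ES_D = max(EF_A=4, EF_C=6) = 6; EF_D = 6+10 = 16
ES_E = 6; EF_E = 6+14 = 20
ES_F = max(EF_A=4, EF_C=6) = 6; EF_F = 6+7 = 13
ES_G = max(EF_A=4, EF_B=15) = 15; EF_G = 15+2 = 17
ES_H = 6; EF_H = 6+2 = 8
ES_I = 17; EF_I = 17+11 = 28
ES_J = max(EF_C=6, EF_D=16, EF_E=20, EF_F=13, EF_H=8, EF_I=28) = 28; EF_J = 28+15 = 43
Expected project duration μ = 43 hours. Critical path: B → G → I → J.

Variance along critical path = 2.778 + 0.111 + 1.000 + 7.111 = 11.000
σ = √11.000 = 3.317 hours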